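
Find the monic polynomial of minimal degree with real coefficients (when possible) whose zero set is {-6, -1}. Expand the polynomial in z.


The polynomial is p(z) = ∏_{α ∈ S} (z − α), where S = {-6, -1}.
Expanding the product yields: p(z) = z^2 + 7·z + 6.
The resulting polynomial has degree 2 and real coefficients as required.

p(z) = z^2 + 7·z + 6.


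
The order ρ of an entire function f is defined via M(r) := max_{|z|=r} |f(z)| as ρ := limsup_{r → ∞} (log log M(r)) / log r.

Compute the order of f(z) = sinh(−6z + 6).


sinh(w) is a linear combination of e^{iw} and e^{−iw} (or e^w, e^{−w} in the hyperbolic case), so |sinh(w)| ≤ e^{|w|}. With w = −6z + 6, |w| ≤ 6|z| + 6 = 6r + 6 on |z| = r, giving M(r) ≤ e^{6r + 6}, so ρ ≤ 1. On a suitable ray (z = it for sin/cos; z = t for sinh/cosh, t real → ∞), |sinh(−6z + 6)| grows like e^{6|t|}/2, so ρ ≥ 1. Hence ρ = 1.
Therefore ρ = 1.

Order ρ = 1.


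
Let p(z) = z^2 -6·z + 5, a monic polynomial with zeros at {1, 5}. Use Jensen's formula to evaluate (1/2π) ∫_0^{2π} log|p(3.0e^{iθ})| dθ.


Zeros: 1, 5; r = 3.0.
Inside |z| < r: 1. Outside (|z| ≥ r): 5.
p(0) = 5, so log|p(0)| = log(5) = 1.6094.
Apply Jensen: I(r) = log|p(0)| + Σ_k log(r/|z_k|), summed over zeros inside |z| < r.
  log(r/|z_k|) for z_k = 1: log(3.0/1) = 1.0986
  Outside zeros (5) contribute nothing to the Jensen sum.
Sum over inside zeros: 1.0986.
I(r) = log|p(0)| + (inside sum) = 1.6094 + 1.0986 = 2.7081.
Note: since some zeros are outside |z| ≤ r, the simplified n·log(r) form does NOT apply — only the inside zeros contribute.

I(r) ≈ 2.7081.


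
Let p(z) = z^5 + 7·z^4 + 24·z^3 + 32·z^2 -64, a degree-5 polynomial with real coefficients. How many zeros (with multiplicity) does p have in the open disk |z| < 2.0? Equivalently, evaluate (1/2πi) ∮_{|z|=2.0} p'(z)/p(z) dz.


The zeros of p are: (-2 + 2i), (-2 - 2i), (-2 + 2i), (-2 - 2i), 1.
Their magnitudes are: 2.828, 2.828, 2.828, 2.828, 1.
Zeros with |z| < R = 2.0: 1.
Count = 1.
By the argument principle, (1/2πi) ∮_{|z|=R} p'(z)/p(z) dz equals exactly this count.

Number of zeros inside |z| < 2.0: 1.


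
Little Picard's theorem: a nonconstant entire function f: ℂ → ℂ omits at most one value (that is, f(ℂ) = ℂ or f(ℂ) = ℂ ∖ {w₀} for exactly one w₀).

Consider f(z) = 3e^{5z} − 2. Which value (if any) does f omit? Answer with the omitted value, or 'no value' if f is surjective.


Little Picard bounds the complement of f(ℂ) to at most one point.
e^{5z} is never zero on ℂ, so 3·e^{5z} takes every value in ℂ ∖ {0}. Adding -2 shifts the range to ℂ ∖ {-2}. Thus f omits exactly the value -2.

Omitted value: -2.


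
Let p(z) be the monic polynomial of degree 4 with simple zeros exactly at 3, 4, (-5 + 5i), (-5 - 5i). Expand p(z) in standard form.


The polynomial is p(z) = ∏_{α ∈ S} (z − α), where S = {3, 4, (-5 + 5i), (-5 - 5i)}.
Expanding the product yields: p(z) = z^4 + 3·z^3 -8·z^2 -230·z + 600.
Note conjugate pairs combine to real quadratics: (z − (-5+5i))(z − (-5−5i)) = z² + 10z + 50.
The resulting polynomial has degree 4 and real coefficients as required.

p(z) = z^4 + 3·z^3 -8·z^2 -230·z + 600.


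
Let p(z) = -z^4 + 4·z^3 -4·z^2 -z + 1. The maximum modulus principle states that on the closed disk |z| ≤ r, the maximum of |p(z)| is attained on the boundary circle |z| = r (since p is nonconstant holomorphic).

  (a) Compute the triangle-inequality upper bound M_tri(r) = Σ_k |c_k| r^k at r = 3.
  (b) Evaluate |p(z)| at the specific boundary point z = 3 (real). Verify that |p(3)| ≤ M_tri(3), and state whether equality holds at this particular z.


Coefficients: c_0 = 1, c_1 = -1, c_2 = -4, c_3 = 4, c_4 = -1. Radius r = 3.
Part (a). Triangle bound: M_tri(r) = Σ_k |c_k| r^k
  = |1|·3^0 + |-1|·3^1 + |-4|·3^2 + |4|·3^3 + |-1|·3^4
  = 1 + 3 + 36 + 108 + 81 = 229.
This bounds M(r) := max_{|z|=r} |p(z)| from above; equality holds iff all terms c_k z^k can be made to align in phase at a single z on |z|=r.
Part (b). At z = 3 (real, on the circle |z| = r):
  p(3) = (1)·3^0 + (-1)·3^1 + (-4)·3^2 + (4)·3^3 + (-1)·3^4 = -11.
  |p(3)| = 11.
Check: |p(3)| = 11 ≤ 229 = M_tri(3). ✓ Equality does not hold at z = 3 (the coefficients have mixed signs, so the terms do not all align in phase there).

M_tri(3) = 229; |p(3)| = 11; equality at z=3: no.


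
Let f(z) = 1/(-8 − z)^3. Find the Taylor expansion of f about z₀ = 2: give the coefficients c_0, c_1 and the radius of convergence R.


Let w = z − z₀, so z = z₀ + w.
Then -8 − z = -8 − (z₀ + w) = (-8 − z₀) − w = -10 − w.
f(z) = 1/(-10 − w)^3 = (1/(-10)^3) · (1 − w/(-10))^{−3}.
By the binomial series (1−u)^{−3} = Σ_{n≥0} C(n+2, 2) u^n for |u|<1, with u = w/(-10):
  c_n = C(n+2, 2) / (-10)^(n+3).
  c_0 = 1/(-10)^3 = -1/1000.
  c_1 = 3/(-10)^4 = 3/10000.
The series is valid for |w/d| < 1, i.e. |z − z₀| < |d|.
Radius of convergence: R = |-8 − z₀| = |-10| = 10 (distance from z₀ to the singularity z = -8).

c_0 = -1/1000, c_1 = 3/10000; R = 10.


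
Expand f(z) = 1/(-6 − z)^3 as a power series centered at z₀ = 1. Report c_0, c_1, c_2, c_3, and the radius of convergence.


Let w = z − z₀, so z = z₀ + w.
Then -6 − z = -6 − (z₀ + w) = (-6 − z₀) − w = -7 − w.
f(z) = 1/(-7 − w)^3 = (1/(-7)^3) · (1 − w/(-7))^{−3}.
By the binomial series (1−u)^{−3} = Σ_{n≥0} C(n+2, 2) u^n for |u|<1, with u = w/(-7):
  c_n = C(n+2, 2) / (-7)^(n+3).
  c_0 = 1/(-7)^3 = -1/343.
  c_1 = 3/(-7)^4 = 3/2401.
  c_2 = 6/(-7)^5 = -6/16807.
  c_3 = 10/(-7)^6 = 10/117649.
The series is valid for |w/d| < 1, i.e. |z − z₀| < |d|.
Radius of convergence: R = |-6 − z₀| = |-7| = 7 (distance from z₀ to the singularity z = -6).

c_0 = -1/343, c_1 = 3/2401, c_2 = -6/16807, c_3 = 10/117649; R = 7.


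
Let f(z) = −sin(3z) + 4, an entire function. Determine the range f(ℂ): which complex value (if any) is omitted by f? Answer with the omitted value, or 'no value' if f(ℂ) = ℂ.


Little Picard bounds the complement of f(ℂ) to at most one point.
sin is entire and surjective onto ℂ: for every w ∈ ℂ, sin(ζ) = w has a solution ζ ∈ ℂ (e.g., via the complex inverse arcsin). With ζ = 3z this gives z = ζ/(3). Then -1·sin(3z) takes every value in -1·ℂ = ℂ, and adding 4 is a bijection of ℂ. So f is surjective and omits no value. (Note: only on the real line is sin bounded by [−1, 1].)

Omitted value: no value.


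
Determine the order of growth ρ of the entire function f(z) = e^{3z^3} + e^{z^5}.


Each summand is entire of order 3 and 5 respectively (as in the single-exponential case). The order of a sum is at most the max of the orders, so ρ ≤ 5. For the lower bound: on |z|=r choose arg z so that 1z^5 is real positive; then |e^{1z^5}| = e^{1r^5} while |e^{3z^3}| ≤ e^{3r^3} = o(e^{1r^5}). So |f| ≥ e^{1r^5}(1 − o(1)) and ρ ≥ 5. Hence ρ = max(3, 5) = 5.
Therefore ρ = 5.

Order ρ = 5.


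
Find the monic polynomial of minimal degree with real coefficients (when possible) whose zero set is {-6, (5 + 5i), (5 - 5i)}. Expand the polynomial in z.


The polynomial is p(z) = ∏_{α ∈ S} (z − α), where S = {-6, (5 + 5i), (5 - 5i)}.
Expanding the product yields: p(z) = z^3 -4·z^2 -10·z + 300.
Note conjugate pairs combine to real quadratics: (z − (5+5i))(z − (5−5i)) = z² − 10z + 50.
The resulting polynomial has degree 3 and real coefficients as required.

p(z) = z^3 -4·z^2 -10·z + 300.


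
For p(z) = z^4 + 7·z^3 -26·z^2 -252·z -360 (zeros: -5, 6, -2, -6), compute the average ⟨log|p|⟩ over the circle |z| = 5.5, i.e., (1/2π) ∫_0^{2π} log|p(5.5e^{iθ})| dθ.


Zeros: -6, -5, -2, 6; r = 5.5.
Inside |z| < r: -5, -2. Outside (|z| ≥ r): -6, 6.
p(0) = -360, so log|p(0)| = log(360) = 5.8861.
Apply Jensen: I(r) = log|p(0)| + Σ_k log(r/|z_k|), summed over zeros inside |z| < r.
  log(r/|z_k|) for z_k = -5: log(5.5/5) = 0.0953
  log(r/|z_k|) for z_k = -2: log(5.5/2) = 1.0116
  Outside zeros (-6, 6) contribute nothing to the Jensen sum.
Sum over inside zeros: 1.1069.
I(r) = log|p(0)| + (inside sum) = 5.8861 + 1.1069 = 6.9930.
Note: since some zeros are outside |z| ≤ r, the simplified n·log(r) form does NOT apply — only the inside zeros contribute.

I(r) ≈ 6.9930.


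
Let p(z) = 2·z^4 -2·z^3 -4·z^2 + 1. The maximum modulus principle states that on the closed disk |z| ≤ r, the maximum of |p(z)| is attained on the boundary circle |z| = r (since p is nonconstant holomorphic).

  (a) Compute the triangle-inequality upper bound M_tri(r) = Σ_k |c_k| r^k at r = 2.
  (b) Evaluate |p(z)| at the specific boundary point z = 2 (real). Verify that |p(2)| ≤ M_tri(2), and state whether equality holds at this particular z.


Coefficients: c_0 = 1, c_1 = 0, c_2 = -4, c_3 = -2, c_4 = 2. Radius r = 2.
Part (a). Triangle bound: M_tri(r) = Σ_k |c_k| r^k
  = |1|·2^0 + |0|·2^1 + |-4|·2^2 + |-2|·2^3 + |2|·2^4
  = 1 + 0 + 16 + 16 + 32 = 65.
This bounds M(r) := max_{|z|=r} |p(z)| from above; equality holds iff all terms c_k z^k can be made to align in phase at a single z on |z|=r.
Part (b). At z = 2 (real, on the circle |z| = r):
  p(2) = (1)·2^0 + (0)·2^1 + (-4)·2^2 + (-2)·2^3 + (2)·2^4 = 1.
  |p(2)| = 1.
Check: |p(2)| = 1 ≤ 65 = M_tri(2). ✓ Equality does not hold at z = 2 (the coefficients have mixed signs, so the terms do not all align in phase there).

M_tri(2) = 65; |p(2)| = 1; equality at z=2: no.


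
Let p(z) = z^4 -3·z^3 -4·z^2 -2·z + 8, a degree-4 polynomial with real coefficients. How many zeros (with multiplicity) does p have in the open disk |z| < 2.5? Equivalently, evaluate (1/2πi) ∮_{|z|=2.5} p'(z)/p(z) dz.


The zeros of p are: 1, 4, (-1 + 1i), (-1 - 1i).
Their magnitudes are: 1, 4, 1.414, 1.414.
Zeros with |z| < R = 2.5: 1, (-1 + 1i), (-1 - 1i).
Count = 3.
By the argument principle, (1/2πi) ∮_{|z|=R} p'(z)/p(z) dz equals exactly this count.

Number of zeros inside |z| < 2.5: 3.


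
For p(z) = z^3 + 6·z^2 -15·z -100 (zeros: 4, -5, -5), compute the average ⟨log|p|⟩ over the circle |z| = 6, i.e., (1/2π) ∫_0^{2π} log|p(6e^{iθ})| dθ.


Zeros: -5, -5, 4; r = 6.
Inside |z| < r: -5, -5, 4. Outside (|z| ≥ r): ∅.
p(0) = -100, so log|p(0)| = log(100) = 4.6052.
Apply Jensen: I(r) = log|p(0)| + Σ_k log(r/|z_k|), summed over zeros inside |z| < r.
  log(r/|z_k|) for z_k = 4: log(6/4) = 0.4055
  log(r/|z_k|) for z_k = -5: log(6/5) = 0.1823
  log(r/|z_k|) for z_k = -5: log(6/5) = 0.1823
Sum over inside zeros: 0.7701.
I(r) = log|p(0)| + (inside sum) = 4.6052 + 0.7701 = 5.3753.
Closed form (all zeros inside, monic): I(r) = n·log(r) = 3·log(6) = 5.3753. ✓

I(r) ≈ 5.3753.


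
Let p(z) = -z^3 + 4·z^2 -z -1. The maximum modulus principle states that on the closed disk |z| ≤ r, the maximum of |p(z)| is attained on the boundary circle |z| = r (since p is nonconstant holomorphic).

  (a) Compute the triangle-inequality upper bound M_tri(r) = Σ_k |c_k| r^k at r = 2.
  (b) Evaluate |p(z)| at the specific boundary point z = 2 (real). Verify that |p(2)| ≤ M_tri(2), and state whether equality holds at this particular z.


Coefficients: c_0 = -1, c_1 = -1, c_2 = 4, c_3 = -1. Radius r = 2.
Part (a). Triangle bound: M_tri(r) = Σ_k |c_k| r^k
  = |-1|·2^0 + |-1|·2^1 + |4|·2^2 + |-1|·2^3
  = 1 + 2 + 16 + 8 = 27.
This bounds M(r) := max_{|z|=r} |p(z)| from above; equality holds iff all terms c_k z^k can be made to align in phase at a single z on |z|=r.
Part (b). At z = 2 (real, on the circle |z| = r):
  p(2) = (-1)·2^0 + (-1)·2^1 + (4)·2^2 + (-1)·2^3 = 5.
  |p(2)| = 5.
Check: |p(2)| = 5 ≤ 27 = M_tri(2). ✓ Equality does not hold at z = 2 (the coefficients have mixed signs, so the terms do not all align in phase there).

M_tri(2) = 27; |p(2)| = 5; equality at z=2: no.


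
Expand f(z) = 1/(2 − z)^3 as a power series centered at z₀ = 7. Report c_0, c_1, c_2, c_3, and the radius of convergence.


Let w = z − z₀, so z = z₀ + w.
Then 2 − z = 2 − (z₀ + w) = (2 − z₀) − w = -5 − w.
f(z) = 1/(-5 − w)^3 = (1/(-5)^3) · (1 − w/(-5))^{−3}.
By the binomial series (1−u)^{−3} = Σ_{n≥0} C(n+2, 2) u^n for |u|<1, with u = w/(-5):
  c_n = C(n+2, 2) / (-5)^(n+3).
  c_0 = 1/(-5)^3 = -1/125.
  c_1 = 3/(-5)^4 = 3/625.
  c_2 = 6/(-5)^5 = -6/3125.
  c_3 = 10/(-5)^6 = 2/3125.
The series is valid for |w/d| < 1, i.e. |z − z₀| < |d|.
Radius of convergence: R = |2 − z₀| = |-5| = 5 (distance from z₀ to the singularity z = 2).

c_0 = -1/125, c_1 = 3/625, c_2 = -6/3125, c_3 = 2/3125; R = 5.


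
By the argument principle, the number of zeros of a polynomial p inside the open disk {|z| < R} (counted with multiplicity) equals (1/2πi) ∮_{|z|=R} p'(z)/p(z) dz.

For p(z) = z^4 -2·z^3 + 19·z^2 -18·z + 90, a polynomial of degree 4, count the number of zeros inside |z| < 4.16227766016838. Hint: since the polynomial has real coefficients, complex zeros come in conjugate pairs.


The zeros of p are: (1 + 3i), (1 - 3i), (0 + 3i), (0 - 3i).
Their magnitudes are: 3.162, 3.162, 3, 3.
Zeros with |z| < R = 4.16227766016838: (1 + 3i), (1 - 3i), (0 + 3i), (0 - 3i).
Count = 4.
By the argument principle, (1/2πi) ∮_{|z|=R} p'(z)/p(z) dz equals exactly this count.

Number of zeros inside |z| < 4.16227766016838: 4.


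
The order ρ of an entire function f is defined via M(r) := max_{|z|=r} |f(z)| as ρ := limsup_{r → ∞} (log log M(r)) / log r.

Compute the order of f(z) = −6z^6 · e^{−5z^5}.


M(r) = max_{|z|=r} |-6|·|z|^6·|e^{−5z^5}| = 6·r^6 · e^{5r^5} (the factors attain their maxima compatibly on |z|=r). Then log M(r) = log 6 + 6·log r + 5r^5, dominated by the last term, so log log M(r) ~ 5·log r. The polynomial factor -6z^6 contributes only a log r term and does not affect the order. ρ = 5.
Therefore ρ = 5.

Order ρ = 5.


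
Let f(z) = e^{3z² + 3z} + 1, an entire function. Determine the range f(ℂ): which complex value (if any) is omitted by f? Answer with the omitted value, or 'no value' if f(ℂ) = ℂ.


Little Picard bounds the complement of f(ℂ) to at most one point.
The exponent g(z) = 3z² + 3z is a nonconstant polynomial, hence surjective onto ℂ. So e^{g(z)} takes every value in {e^w : w ∈ ℂ} = ℂ ∖ {0}. Adding 1 shifts the range to ℂ ∖ {1}. f omits exactly 1.

Omitted value: 1.


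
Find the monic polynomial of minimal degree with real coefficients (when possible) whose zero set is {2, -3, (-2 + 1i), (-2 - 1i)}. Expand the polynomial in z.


The polynomial is p(z) = ∏_{α ∈ S} (z − α), where S = {2, -3, (-2 + 1i), (-2 - 1i)}.
Expanding the product yields: p(z) = z^4 + 5·z^3 + 3·z^2 -19·z -30.
Note conjugate pairs combine to real quadratics: (z − (-2+1i))(z − (-2−1i)) = z² + 4z + 5.
The resulting polynomial has degree 4 and real coefficients as required.

p(z) = z^4 + 5·z^3 + 3·z^2 -19·z -30.


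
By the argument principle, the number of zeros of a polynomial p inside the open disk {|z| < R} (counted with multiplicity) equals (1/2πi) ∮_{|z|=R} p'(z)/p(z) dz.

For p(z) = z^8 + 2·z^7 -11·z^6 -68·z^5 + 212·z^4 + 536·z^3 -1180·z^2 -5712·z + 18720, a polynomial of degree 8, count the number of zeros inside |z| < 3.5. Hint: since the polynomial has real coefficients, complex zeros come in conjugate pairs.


The zeros of p are: (-3 + 3i), (-3 - 3i), (2 + 2i), (2 - 2i), (-3 + 2i), (-3 - 2i), (3 + 1i), (3 - 1i).
Their magnitudes are: 4.243, 4.243, 2.828, 2.828, 3.606, 3.606, 3.162, 3.162.
Zeros with |z| < R = 3.5: (2 + 2i), (2 - 2i), (3 + 1i), (3 - 1i).
Count = 4.
By the argument principle, (1/2πi) ∮_{|z|=R} p'(z)/p(z) dz equals exactly this count.

Number of zeros inside |z| < 3.5: 4.


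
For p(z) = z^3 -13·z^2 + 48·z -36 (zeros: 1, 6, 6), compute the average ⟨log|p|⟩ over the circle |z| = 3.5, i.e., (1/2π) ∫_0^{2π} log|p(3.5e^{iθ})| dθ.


Zeros: 1, 6, 6; r = 3.5.
Inside |z| < r: 1. Outside (|z| ≥ r): 6, 6.
p(0) = -36, so log|p(0)| = log(36) = 3.5835.
Apply Jensen: I(r) = log|p(0)| + Σ_k log(r/|z_k|), summed over zeros inside |z| < r.
  log(r/|z_k|) for z_k = 1: log(3.5/1) = 1.2528
  Outside zeros (6, 6) contribute nothing to the Jensen sum.
Sum over inside zeros: 1.2528.
I(r) = log|p(0)| + (inside sum) = 3.5835 + 1.2528 = 4.8363.
Note: since some zeros are outside |z| ≤ r, the simplified n·log(r) form does NOT apply — only the inside zeros contribute.

I(r) ≈ 4.8363.


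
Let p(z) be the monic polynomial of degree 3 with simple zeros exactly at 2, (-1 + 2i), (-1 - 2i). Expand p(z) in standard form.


The polynomial is p(z) = ∏_{α ∈ S} (z − α), where S = {2, (-1 + 2i), (-1 - 2i)}.
Expanding the product yields: p(z) = z^3 + z -10.
Note conjugate pairs combine to real quadratics: (z − (-1+2i))(z − (-1−2i)) = z² + 2z + 5.
The resulting polynomial has degree 3 and real coefficients as required.

p(z) = z^3 + z -10.


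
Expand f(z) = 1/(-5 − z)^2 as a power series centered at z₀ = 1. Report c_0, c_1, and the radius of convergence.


Let w = z − z₀, so z = z₀ + w.
Then -5 − z = -5 − (z₀ + w) = (-5 − z₀) − w = -6 − w.
f(z) = 1/(-6 − w)^2 = (1/(-6)^2) · (1 − w/(-6))^{−2}.
By the binomial series (1−u)^{−2} = Σ_{n≥0} C(n+1, 1) u^n for |u|<1, with u = w/(-6):
  c_n = C(n+1, 1) / (-6)^(n+2).
  c_0 = 1/(-6)^2 = 1/36.
  c_1 = 2/(-6)^3 = -1/108.
The series is valid for |w/d| < 1, i.e. |z − z₀| < |d|.
Radius of convergence: R = |-5 − z₀| = |-6| = 6 (distance from z₀ to the singularity z = -5).

c_0 = 1/36, c_1 = -1/108; R = 6.


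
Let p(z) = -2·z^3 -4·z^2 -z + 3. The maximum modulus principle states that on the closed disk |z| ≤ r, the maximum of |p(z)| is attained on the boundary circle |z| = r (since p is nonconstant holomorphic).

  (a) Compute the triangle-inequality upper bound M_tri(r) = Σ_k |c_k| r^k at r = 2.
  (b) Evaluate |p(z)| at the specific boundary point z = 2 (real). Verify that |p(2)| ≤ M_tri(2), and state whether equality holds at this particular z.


Coefficients: c_0 = 3, c_1 = -1, c_2 = -4, c_3 = -2. Radius r = 2.
Part (a). Triangle bound: M_tri(r) = Σ_k |c_k| r^k
  = |3|·2^0 + |-1|·2^1 + |-4|·2^2 + |-2|·2^3
  = 3 + 2 + 16 + 16 = 37.
This bounds M(r) := max_{|z|=r} |p(z)| from above; equality holds iff all terms c_k z^k can be made to align in phase at a single z on |z|=r.
Part (b). At z = 2 (real, on the circle |z| = r):
  p(2) = (3)·2^0 + (-1)·2^1 + (-4)·2^2 + (-2)·2^3 = -31.
  |p(2)| = 31.
Check: |p(2)| = 31 ≤ 37 = M_tri(2). ✓ Equality does not hold at z = 2 (the coefficients have mixed signs, so the terms do not all align in phase there).

M_tri(2) = 37; |p(2)| = 31; equality at z=2: no.


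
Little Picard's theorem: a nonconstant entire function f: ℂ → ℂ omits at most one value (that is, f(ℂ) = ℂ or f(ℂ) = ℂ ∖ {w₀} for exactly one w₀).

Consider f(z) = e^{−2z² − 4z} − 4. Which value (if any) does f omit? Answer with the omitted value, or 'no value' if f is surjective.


Little Picard bounds the complement of f(ℂ) to at most one point.
The exponent g(z) = −2z² − 4z is a nonconstant polynomial, hence surjective onto ℂ. So e^{g(z)} takes every value in {e^w : w ∈ ℂ} = ℂ ∖ {0}. Adding -4 shifts the range to ℂ ∖ {-4}. f omits exactly -4.

Omitted value: -4.


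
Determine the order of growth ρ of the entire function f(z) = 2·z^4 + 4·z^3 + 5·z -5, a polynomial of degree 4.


|f(z)| ≤ Σ|c_k|·r^k = O(r^4) as r → ∞. Polynomial growth is O(e^{r^ε}) for every ε > 0 (since r^4/e^{r^ε} → 0), so ρ ≤ ε for all ε > 0, i.e. ρ = 0. Every nonconstant polynomial has order 0.
Therefore ρ = 0.

Order ρ = 0.


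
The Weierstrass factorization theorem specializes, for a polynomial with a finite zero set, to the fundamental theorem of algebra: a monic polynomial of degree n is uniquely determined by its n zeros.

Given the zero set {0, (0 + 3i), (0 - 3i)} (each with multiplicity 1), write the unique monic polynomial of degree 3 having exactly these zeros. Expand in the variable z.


The polynomial is p(z) = ∏_{α ∈ S} (z − α), where S = {0, (0 + 3i), (0 - 3i)}.
Expanding the product yields: p(z) = z^3 + 9·z.
Note conjugate pairs combine to real quadratics: (z − (0+3i))(z − (0−3i)) = z² + 9.
The resulting polynomial has degree 3 and real coefficients as required.

p(z) = z^3 + 9·z.


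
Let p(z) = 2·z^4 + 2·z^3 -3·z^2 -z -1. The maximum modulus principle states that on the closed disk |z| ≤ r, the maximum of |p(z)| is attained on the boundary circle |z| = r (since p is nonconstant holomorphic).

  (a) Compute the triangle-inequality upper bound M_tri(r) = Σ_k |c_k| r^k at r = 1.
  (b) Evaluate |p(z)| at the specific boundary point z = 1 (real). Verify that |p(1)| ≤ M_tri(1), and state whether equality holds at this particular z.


Coefficients: c_0 = -1, c_1 = -1, c_2 = -3, c_3 = 2, c_4 = 2. Radius r = 1.
Part (a). Triangle bound: M_tri(r) = Σ_k |c_k| r^k
  = |-1|·1^0 + |-1|·1^1 + |-3|·1^2 + |2|·1^3 + |2|·1^4
  = 1 + 1 + 3 + 2 + 2 = 9.
This bounds M(r) := max_{|z|=r} |p(z)| from above; equality holds iff all terms c_k z^k can be made to align in phase at a single z on |z|=r.
Part (b). At z = 1 (real, on the circle |z| = r):
  p(1) = (-1)·1^0 + (-1)·1^1 + (-3)·1^2 + (2)·1^3 + (2)·1^4 = -1.
  |p(1)| = 1.
Check: |p(1)| = 1 ≤ 9 = M_tri(1). ✓ Equality does not hold at z = 1 (the coefficients have mixed signs, so the terms do not all align in phase there).

M_tri(1) = 9; |p(1)| = 1; equality at z=1: no.


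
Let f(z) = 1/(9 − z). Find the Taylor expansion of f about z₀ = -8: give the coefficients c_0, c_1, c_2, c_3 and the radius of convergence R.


Let w = z − z₀, so z = z₀ + w.
Then 9 − z = 9 − (z₀ + w) = (9 − z₀) − w = 17 − w.
f(z) = 1/(17 − w) = (1/(17)) · 1/(1 − w/(17)) = Σ_{n≥0} w^n / (17)^(n+1).
So c_n = 1/(17)^(n+1):
  c_0 = 1/(17)^1 = 1/17.
  c_1 = 1/(17)^2 = 1/289.
  c_2 = 1/(17)^3 = 1/4913.
  c_3 = 1/(17)^4 = 1/83521.
The series is valid for |w/d| < 1, i.e. |z − z₀| < |d|.
Radius of convergence: R = |9 − z₀| = |17| = 17 (distance from z₀ to the singularity z = 9).

c_0 = 1/17, c_1 = 1/289, c_2 = 1/4913, c_3 = 1/83521; R = 17.


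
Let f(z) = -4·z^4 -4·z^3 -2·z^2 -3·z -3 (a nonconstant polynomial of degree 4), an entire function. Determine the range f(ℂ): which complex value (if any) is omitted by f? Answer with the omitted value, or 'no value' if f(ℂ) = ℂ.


Little Picard bounds the complement of f(ℂ) to at most one point.
For every w ∈ ℂ, the equation p(z) − w = 0 is a nonconstant polynomial in z and hence has at least one root by the fundamental theorem of algebra. So p is surjective onto ℂ, omitting no value.

Omitted value: no value.


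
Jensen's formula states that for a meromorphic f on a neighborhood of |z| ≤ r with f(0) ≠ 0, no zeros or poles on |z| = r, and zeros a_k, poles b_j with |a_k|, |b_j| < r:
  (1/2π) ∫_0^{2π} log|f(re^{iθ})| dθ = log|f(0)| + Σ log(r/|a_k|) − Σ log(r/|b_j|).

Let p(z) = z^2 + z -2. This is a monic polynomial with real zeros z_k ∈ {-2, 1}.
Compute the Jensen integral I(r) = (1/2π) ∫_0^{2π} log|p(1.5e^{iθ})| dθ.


Zeros: -2, 1; r = 1.5.
Inside |z| < r: 1. Outside (|z| ≥ r): -2.
p(0) = -2, so log|p(0)| = log(2) = 0.6931.
Apply Jensen: I(r) = log|p(0)| + Σ_k log(r/|z_k|), summed over zeros inside |z| < r.
  log(r/|z_k|) for z_k = 1: log(1.5/1) = 0.4055
  Outside zeros (-2) contribute nothing to the Jensen sum.
Sum over inside zeros: 0.4055.
I(r) = log|p(0)| + (inside sum) = 0.6931 + 0.4055 = 1.0986.
Note: since some zeros are outside |z| ≤ r, the simplified n·log(r) form does NOT apply — only the inside zeros contribute.

I(r) ≈ 1.0986.


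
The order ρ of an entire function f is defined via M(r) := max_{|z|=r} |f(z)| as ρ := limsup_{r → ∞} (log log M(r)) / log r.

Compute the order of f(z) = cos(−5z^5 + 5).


Write cos(w) = (e^{iw} ± e^{−iw})/(2 or 2i), so |cos(w)| ≤ e^{|w|}. With w = −5z^5 + 5, |w| ≤ 5r^5 + 5 on |z|=r, giving M(r) ≤ e^{5r^5 + 5} and ρ ≤ 5. For the lower bound, choose z on |z|=r with -5z^5 purely imaginary of modulus 5r^5; then |cos(−5z^5 + 5)| grows like e^{5r^5}/2, so ρ ≥ 5. Hence ρ = 5.
Therefore ρ = 5.

Order ρ = 5.


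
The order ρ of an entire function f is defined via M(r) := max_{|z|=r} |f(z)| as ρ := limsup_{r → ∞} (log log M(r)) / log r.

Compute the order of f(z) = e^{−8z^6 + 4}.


|e^{−8z^6 + 4}| = e^{Re(-8·z^6) + 4} ≤ e^{8|z|^6 + 4} = e^{8r^6 + 4} on |z| = r, so ρ ≤ 6. Choosing z on |z|=r so that -8·z^6 is real positive (always possible by picking arg z appropriately) gives |f(z)| = e^{8r^6 + 4}, matching the bound. The additive constant 4 does not affect log log M(r) ~ 6·log r. Hence ρ = 6.
Therefore ρ = 6.

Order ρ = 6.


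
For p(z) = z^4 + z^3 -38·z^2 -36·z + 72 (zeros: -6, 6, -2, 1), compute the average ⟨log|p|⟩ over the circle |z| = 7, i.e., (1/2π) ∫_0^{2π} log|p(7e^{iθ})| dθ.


Zeros: -6, -2, 1, 6; r = 7.
Inside |z| < r: -6, -2, 1, 6. Outside (|z| ≥ r): ∅.
p(0) = 72, so log|p(0)| = log(72) = 4.2767.
Apply Jensen: I(r) = log|p(0)| + Σ_k log(r/|z_k|), summed over zeros inside |z| < r.
  log(r/|z_k|) for z_k = -6: log(7/6) = 0.1542
  log(r/|z_k|) for z_k = 6: log(7/6) = 0.1542
  log(r/|z_k|) for z_k = -2: log(7/2) = 1.2528
  log(r/|z_k|) for z_k = 1: log(7/1) = 1.9459
Sum over inside zeros: 3.5070.
I(r) = log|p(0)| + (inside sum) = 4.2767 + 3.5070 = 7.7836.
Closed form (all zeros inside, monic): I(r) = n·log(r) = 4·log(7) = 7.7836. ✓

I(r) ≈ 7.7836.


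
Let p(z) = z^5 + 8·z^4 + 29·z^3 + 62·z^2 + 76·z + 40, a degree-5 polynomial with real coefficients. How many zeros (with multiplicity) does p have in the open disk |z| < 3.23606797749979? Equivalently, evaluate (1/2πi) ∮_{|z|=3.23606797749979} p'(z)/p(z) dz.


The zeros of p are: -2, -2, (-1 + 2i), (-1 - 2i), -2.
Their magnitudes are: 2, 2, 2.236, 2.236, 2.
Zeros with |z| < R = 3.23606797749979: -2, -2, (-1 + 2i), (-1 - 2i), -2.
Count = 5.
By the argument principle, (1/2πi) ∮_{|z|=R} p'(z)/p(z) dz equals exactly this count.

Number of zeros inside |z| < 3.23606797749979: 5.


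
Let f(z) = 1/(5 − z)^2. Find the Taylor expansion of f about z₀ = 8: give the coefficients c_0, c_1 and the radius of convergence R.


Let w = z − z₀, so z = z₀ + w.
Then 5 − z = 5 − (z₀ + w) = (5 − z₀) − w = -3 − w.
f(z) = 1/(-3 − w)^2 = (1/(-3)^2) · (1 − w/(-3))^{−2}.
By the binomial series (1−u)^{−2} = Σ_{n≥0} C(n+1, 1) u^n for |u|<1, with u = w/(-3):
  c_n = C(n+1, 1) / (-3)^(n+2).
  c_0 = 1/(-3)^2 = 1/9.
  c_1 = 2/(-3)^3 = -2/27.
The series is valid for |w/d| < 1, i.e. |z − z₀| < |d|.
Radius of convergence: R = |5 − z₀| = |-3| = 3 (distance from z₀ to the singularity z = 5).

c_0 = 1/9, c_1 = -2/27; R = 3.


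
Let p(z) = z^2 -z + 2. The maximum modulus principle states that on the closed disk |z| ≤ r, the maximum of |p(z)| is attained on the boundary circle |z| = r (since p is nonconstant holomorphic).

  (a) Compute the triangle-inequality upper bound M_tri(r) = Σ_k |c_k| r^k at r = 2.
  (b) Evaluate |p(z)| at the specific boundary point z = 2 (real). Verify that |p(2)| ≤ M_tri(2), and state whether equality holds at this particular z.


Coefficients: c_0 = 2, c_1 = -1, c_2 = 1. Radius r = 2.
Part (a). Triangle bound: M_tri(r) = Σ_k |c_k| r^k
  = |2|·2^0 + |-1|·2^1 + |1|·2^2
  = 2 + 2 + 4 = 8.
This bounds M(r) := max_{|z|=r} |p(z)| from above; equality holds iff all terms c_k z^k can be made to align in phase at a single z on |z|=r.
Part (b). At z = 2 (real, on the circle |z| = r):
  p(2) = (2)·2^0 + (-1)·2^1 + (1)·2^2 = 4.
  |p(2)| = 4.
Check: |p(2)| = 4 ≤ 8 = M_tri(2). ✓ Equality does not hold at z = 2 (the coefficients have mixed signs, so the terms do not all align in phase there).

M_tri(2) = 8; |p(2)| = 4; equality at z=2: no.


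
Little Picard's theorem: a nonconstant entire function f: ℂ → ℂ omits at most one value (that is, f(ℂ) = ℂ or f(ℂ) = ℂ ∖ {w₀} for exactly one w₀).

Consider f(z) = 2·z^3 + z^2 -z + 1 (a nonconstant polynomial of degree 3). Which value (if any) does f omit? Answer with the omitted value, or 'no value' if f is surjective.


Little Picard bounds the complement of f(ℂ) to at most one point.
For every w ∈ ℂ, the equation p(z) − w = 0 is a nonconstant polynomial in z and hence has at least one root by the fundamental theorem of algebra. So p is surjective onto ℂ, omitting no value.

Omitted value: no value.


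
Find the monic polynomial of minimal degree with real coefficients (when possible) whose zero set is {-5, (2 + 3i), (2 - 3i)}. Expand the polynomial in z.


The polynomial is p(z) = ∏_{α ∈ S} (z − α), where S = {-5, (2 + 3i), (2 - 3i)}.
Expanding the product yields: p(z) = z^3 + z^2 -7·z + 65.
Note conjugate pairs combine to real quadratics: (z − (2+3i))(z − (2−3i)) = z² − 4z + 13.
The resulting polynomial has degree 3 and real coefficients as required.

p(z) = z^3 + z^2 -7·z + 65.


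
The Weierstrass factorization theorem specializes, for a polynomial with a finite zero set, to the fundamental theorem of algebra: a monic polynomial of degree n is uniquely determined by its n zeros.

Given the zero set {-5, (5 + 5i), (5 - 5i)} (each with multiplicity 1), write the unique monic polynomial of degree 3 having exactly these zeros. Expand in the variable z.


The polynomial is p(z) = ∏_{α ∈ S} (z − α), where S = {-5, (5 + 5i), (5 - 5i)}.
Expanding the product yields: p(z) = z^3 -5·z^2 + 250.
Note conjugate pairs combine to real quadratics: (z − (5+5i))(z − (5−5i)) = z² − 10z + 50.
The resulting polynomial has degree 3 and real coefficients as required.

p(z) = z^3 -5·z^2 + 250.


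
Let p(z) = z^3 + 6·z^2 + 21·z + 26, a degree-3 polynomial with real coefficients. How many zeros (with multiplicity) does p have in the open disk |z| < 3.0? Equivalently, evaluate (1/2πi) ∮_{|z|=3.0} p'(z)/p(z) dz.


The zeros of p are: (-2 + 3i), (-2 - 3i), -2.
Their magnitudes are: 3.606, 3.606, 2.
Zeros with |z| < R = 3.0: -2.
Count = 1.
By the argument principle, (1/2πi) ∮_{|z|=R} p'(z)/p(z) dz equals exactly this count.

Number of zeros inside |z| < 3.0: 1.


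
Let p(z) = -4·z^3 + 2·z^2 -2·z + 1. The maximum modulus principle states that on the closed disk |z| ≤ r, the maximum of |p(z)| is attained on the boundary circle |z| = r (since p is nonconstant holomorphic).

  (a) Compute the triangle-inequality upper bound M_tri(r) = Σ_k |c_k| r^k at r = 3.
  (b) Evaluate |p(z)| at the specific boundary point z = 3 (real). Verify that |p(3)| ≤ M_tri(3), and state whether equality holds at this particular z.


Coefficients: c_0 = 1, c_1 = -2, c_2 = 2, c_3 = -4. Radius r = 3.
Part (a). Triangle bound: M_tri(r) = Σ_k |c_k| r^k
  = |1|·3^0 + |-2|·3^1 + |2|·3^2 + |-4|·3^3
  = 1 + 6 + 18 + 108 = 133.
This bounds M(r) := max_{|z|=r} |p(z)| from above; equality holds iff all terms c_k z^k can be made to align in phase at a single z on |z|=r.
Part (b). At z = 3 (real, on the circle |z| = r):
  p(3) = (1)·3^0 + (-2)·3^1 + (2)·3^2 + (-4)·3^3 = -95.
  |p(3)| = 95.
Check: |p(3)| = 95 ≤ 133 = M_tri(3). ✓ Equality does not hold at z = 3 (the coefficients have mixed signs, so the terms do not all align in phase there).

M_tri(3) = 133; |p(3)| = 95; equality at z=3: no.


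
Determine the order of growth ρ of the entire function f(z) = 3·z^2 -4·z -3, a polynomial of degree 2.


|f(z)| ≤ Σ|c_k|·r^k = O(r^2) as r → ∞. Polynomial growth is O(e^{r^ε}) for every ε > 0 (since r^2/e^{r^ε} → 0), so ρ ≤ ε for all ε > 0, i.e. ρ = 0. Every nonconstant polynomial has order 0.
Therefore ρ = 0.

Order ρ = 0.


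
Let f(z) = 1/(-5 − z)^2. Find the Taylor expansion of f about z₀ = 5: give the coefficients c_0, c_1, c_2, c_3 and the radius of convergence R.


Let w = z − z₀, so z = z₀ + w.
Then -5 − z = -5 − (z₀ + w) = (-5 − z₀) − w = -10 − w.
f(z) = 1/(-10 − w)^2 = (1/(-10)^2) · (1 − w/(-10))^{−2}.
By the binomial series (1−u)^{−2} = Σ_{n≥0} C(n+1, 1) u^n for |u|<1, with u = w/(-10):
  c_n = C(n+1, 1) / (-10)^(n+2).
  c_0 = 1/(-10)^2 = 1/100.
  c_1 = 2/(-10)^3 = -1/500.
  c_2 = 3/(-10)^4 = 3/10000.
  c_3 = 4/(-10)^5 = -1/25000.
The series is valid for |w/d| < 1, i.e. |z − z₀| < |d|.
Radius of convergence: R = |-5 − z₀| = |-10| = 10 (distance from z₀ to the singularity z = -5).

c_0 = 1/100, c_1 = -1/500, c_2 = 3/10000, c_3 = -1/25000; R = 10.


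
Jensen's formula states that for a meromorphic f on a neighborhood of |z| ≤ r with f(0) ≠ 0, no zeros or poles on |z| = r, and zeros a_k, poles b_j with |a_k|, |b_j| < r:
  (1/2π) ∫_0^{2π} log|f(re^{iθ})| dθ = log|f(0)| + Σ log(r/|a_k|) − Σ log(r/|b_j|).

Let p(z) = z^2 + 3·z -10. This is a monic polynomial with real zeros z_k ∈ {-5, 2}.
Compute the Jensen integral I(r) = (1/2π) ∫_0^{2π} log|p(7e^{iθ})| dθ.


Zeros: -5, 2; r = 7.
Inside |z| < r: -5, 2. Outside (|z| ≥ r): ∅.
p(0) = -10, so log|p(0)| = log(10) = 2.3026.
Apply Jensen: I(r) = log|p(0)| + Σ_k log(r/|z_k|), summed over zeros inside |z| < r.
  log(r/|z_k|) for z_k = -5: log(7/5) = 0.3365
  log(r/|z_k|) for z_k = 2: log(7/2) = 1.2528
Sum over inside zeros: 1.5892.
I(r) = log|p(0)| + (inside sum) = 2.3026 + 1.5892 = 3.8918.
Closed form (all zeros inside, monic): I(r) = n·log(r) = 2·log(7) = 3.8918. ✓

I(r) ≈ 3.8918.


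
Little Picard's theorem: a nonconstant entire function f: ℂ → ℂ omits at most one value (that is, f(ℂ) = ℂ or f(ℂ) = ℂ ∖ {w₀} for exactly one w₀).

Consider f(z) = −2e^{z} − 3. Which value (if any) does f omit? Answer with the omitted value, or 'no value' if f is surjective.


Little Picard bounds the complement of f(ℂ) to at most one point.
e^{z} is never zero on ℂ, so -2·e^{z} takes every value in ℂ ∖ {0}. Adding -3 shifts the range to ℂ ∖ {-3}. Thus f omits exactly the value -3.

Omitted value: -3.


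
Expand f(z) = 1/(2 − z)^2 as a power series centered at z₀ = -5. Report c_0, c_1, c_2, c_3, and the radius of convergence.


Let w = z − z₀, so z = z₀ + w.
Then 2 − z = 2 − (z₀ + w) = (2 − z₀) − w = 7 − w.
f(z) = 1/(7 − w)^2 = (1/(7)^2) · (1 − w/(7))^{−2}.
By the binomial series (1−u)^{−2} = Σ_{n≥0} C(n+1, 1) u^n for |u|<1, with u = w/(7):
  c_n = C(n+1, 1) / (7)^(n+2).
  c_0 = 1/(7)^2 = 1/49.
  c_1 = 2/(7)^3 = 2/343.
  c_2 = 3/(7)^4 = 3/2401.
  c_3 = 4/(7)^5 = 4/16807.
The series is valid for |w/d| < 1, i.e. |z − z₀| < |d|.
Radius of convergence: R = |2 − z₀| = |7| = 7 (distance from z₀ to the singularity z = 2).

c_0 = 1/49, c_1 = 2/343, c_2 = 3/2401, c_3 = 4/16807; R = 7.


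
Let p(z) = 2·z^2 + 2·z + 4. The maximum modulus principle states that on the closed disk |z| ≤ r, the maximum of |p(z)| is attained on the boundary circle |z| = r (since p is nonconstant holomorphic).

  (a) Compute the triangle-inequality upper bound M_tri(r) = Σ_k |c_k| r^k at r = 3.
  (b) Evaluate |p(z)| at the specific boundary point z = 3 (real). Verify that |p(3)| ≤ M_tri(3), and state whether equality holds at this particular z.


Coefficients: c_0 = 4, c_1 = 2, c_2 = 2. Radius r = 3.
Part (a). Triangle bound: M_tri(r) = Σ_k |c_k| r^k
  = |4|·3^0 + |2|·3^1 + |2|·3^2
  = 4 + 6 + 18 = 28.
This bounds M(r) := max_{|z|=r} |p(z)| from above; equality holds iff all terms c_k z^k can be made to align in phase at a single z on |z|=r.
Part (b). At z = 3 (real, on the circle |z| = r):
  p(3) = (4)·3^0 + (2)·3^1 + (2)·3^2 = 28.
  |p(3)| = 28.
Since all nonzero coefficients share the same sign, |p(3)| = 28 = M_tri(3); the triangle bound is attained at z = 3, so in fact M(r) = 28.

M_tri(3) = 28; |p(3)| = 28; equality at z=3: yes.


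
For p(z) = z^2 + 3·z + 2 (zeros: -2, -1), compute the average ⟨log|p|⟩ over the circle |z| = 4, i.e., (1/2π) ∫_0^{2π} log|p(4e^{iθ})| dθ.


Zeros: -2, -1; r = 4.
Inside |z| < r: -2, -1. Outside (|z| ≥ r): ∅.
p(0) = 2, so log|p(0)| = log(2) = 0.6931.
Apply Jensen: I(r) = log|p(0)| + Σ_k log(r/|z_k|), summed over zeros inside |z| < r.
  log(r/|z_k|) for z_k = -2: log(4/2) = 0.6931
  log(r/|z_k|) for z_k = -1: log(4/1) = 1.3863
Sum over inside zeros: 2.0794.
I(r) = log|p(0)| + (inside sum) = 0.6931 + 2.0794 = 2.7726.
Closed form (all zeros inside, monic): I(r) = n·log(r) = 2·log(4) = 2.7726. ✓

I(r) ≈ 2.7726.


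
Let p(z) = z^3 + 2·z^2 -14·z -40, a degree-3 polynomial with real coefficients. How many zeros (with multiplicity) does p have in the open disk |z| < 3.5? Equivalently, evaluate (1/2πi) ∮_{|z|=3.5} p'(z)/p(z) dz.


The zeros of p are: 4, (-3 + 1i), (-3 - 1i).
Their magnitudes are: 4, 3.162, 3.162.
Zeros with |z| < R = 3.5: (-3 + 1i), (-3 - 1i).
Count = 2.
By the argument principle, (1/2πi) ∮_{|z|=R} p'(z)/p(z) dz equals exactly this count.

Number of zeros inside |z| < 3.5: 2.


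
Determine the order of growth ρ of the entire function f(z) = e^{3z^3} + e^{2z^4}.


Each summand is entire of order 3 and 4 respectively (as in the single-exponential case). The order of a sum is at most the max of the orders, so ρ ≤ 4. For the lower bound: on |z|=r choose arg z so that 2z^4 is real positive; then |e^{2z^4}| = e^{2r^4} while |e^{3z^3}| ≤ e^{3r^3} = o(e^{2r^4}). So |f| ≥ e^{2r^4}(1 − o(1)) and ρ ≥ 4. Hence ρ = max(3, 4) = 4.
Therefore ρ = 4.

Order ρ = 4.


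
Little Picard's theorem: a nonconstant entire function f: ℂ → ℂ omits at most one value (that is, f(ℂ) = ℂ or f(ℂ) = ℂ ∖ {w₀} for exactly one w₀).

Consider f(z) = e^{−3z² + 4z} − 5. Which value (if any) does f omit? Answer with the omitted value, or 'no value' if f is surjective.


Little Picard bounds the complement of f(ℂ) to at most one point.
The exponent g(z) = −3z² + 4z is a nonconstant polynomial, hence surjective onto ℂ. So e^{g(z)} takes every value in {e^w : w ∈ ℂ} = ℂ ∖ {0}. Adding -5 shifts the range to ℂ ∖ {-5}. f omits exactly -5.

Omitted value: -5.


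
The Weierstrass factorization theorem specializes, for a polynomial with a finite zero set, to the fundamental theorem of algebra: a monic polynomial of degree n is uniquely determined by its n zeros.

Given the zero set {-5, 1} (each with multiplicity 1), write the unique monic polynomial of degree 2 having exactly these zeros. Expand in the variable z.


The polynomial is p(z) = ∏_{α ∈ S} (z − α), where S = {-5, 1}.
Expanding the product yields: p(z) = z^2 + 4·z -5.
The resulting polynomial has degree 2 and real coefficients as required.

p(z) = z^2 + 4·z -5.


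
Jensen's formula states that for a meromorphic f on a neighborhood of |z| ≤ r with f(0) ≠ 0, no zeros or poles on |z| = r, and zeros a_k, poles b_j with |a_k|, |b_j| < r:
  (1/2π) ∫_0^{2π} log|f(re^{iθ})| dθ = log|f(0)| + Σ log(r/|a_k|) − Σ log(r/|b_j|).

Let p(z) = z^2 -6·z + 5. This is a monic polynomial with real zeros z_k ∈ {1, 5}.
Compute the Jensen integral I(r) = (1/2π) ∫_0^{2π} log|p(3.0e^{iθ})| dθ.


Zeros: 1, 5; r = 3.0.
Inside |z| < r: 1. Outside (|z| ≥ r): 5.
p(0) = 5, so log|p(0)| = log(5) = 1.6094.
Apply Jensen: I(r) = log|p(0)| + Σ_k log(r/|z_k|), summed over zeros inside |z| < r.
  log(r/|z_k|) for z_k = 1: log(3.0/1) = 1.0986
  Outside zeros (5) contribute nothing to the Jensen sum.
Sum over inside zeros: 1.0986.
I(r) = log|p(0)| + (inside sum) = 1.6094 + 1.0986 = 2.7081.
Note: since some zeros are outside |z| ≤ r, the simplified n·log(r) form does NOT apply — only the inside zeros contribute.

I(r) ≈ 2.7081.


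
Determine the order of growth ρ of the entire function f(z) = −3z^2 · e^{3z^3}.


M(r) = max_{|z|=r} |-3|·|z|^2·|e^{3z^3}| = 3·r^2 · e^{3r^3} (the factors attain their maxima compatibly on |z|=r). Then log M(r) = log 3 + 2·log r + 3r^3, dominated by the last term, so log log M(r) ~ 3·log r. The polynomial factor -3z^2 contributes only a log r term and does not affect the order. ρ = 3.
Therefore ρ = 3.

Order ρ = 3.


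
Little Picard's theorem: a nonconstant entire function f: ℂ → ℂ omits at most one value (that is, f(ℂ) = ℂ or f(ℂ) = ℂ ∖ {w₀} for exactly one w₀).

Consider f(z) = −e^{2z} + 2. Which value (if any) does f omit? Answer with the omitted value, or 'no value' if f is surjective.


Little Picard bounds the complement of f(ℂ) to at most one point.
e^{2z} is never zero on ℂ, so -1·e^{2z} takes every value in ℂ ∖ {0}. Adding 2 shifts the range to ℂ ∖ {2}. Thus f omits exactly the value 2.

Omitted value: 2.
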